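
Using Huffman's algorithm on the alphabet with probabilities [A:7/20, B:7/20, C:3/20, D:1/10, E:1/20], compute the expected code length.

Huffman tree construction:
Combine smallest probabilities repeatedly
Resulting codes:
  A: 11 (length 2)
  B: 0 (length 1)
  C: 100 (length 3)
  D: 1011 (length 4)
  E: 1010 (length 4)
Average length = Σ p(s) × length(s) = 2.1000 bits


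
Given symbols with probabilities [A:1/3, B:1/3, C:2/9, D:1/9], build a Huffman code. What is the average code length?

Huffman tree construction:
Combine smallest probabilities repeatedly
Resulting codes:
  A: 10 (length 2)
  B: 11 (length 2)
  C: 01 (length 2)
  D: 00 (length 2)
Average length = Σ p(s) × length(s) = 2.0000 bits


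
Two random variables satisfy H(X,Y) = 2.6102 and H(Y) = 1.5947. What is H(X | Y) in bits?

Chain rule: H(X,Y) = H(X|Y) + H(Y)
H(X|Y) = H(X,Y) - H(Y) = 2.6102 - 1.5947 = 1.0155 bits


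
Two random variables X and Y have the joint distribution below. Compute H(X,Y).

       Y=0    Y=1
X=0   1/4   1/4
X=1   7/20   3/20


H(X,Y) = -Σ p(x,y) log₂ p(x,y)
  p(0,0)=1/4: -0.2500 × log₂(0.2500) = 0.5000
  p(0,1)=1/4: -0.2500 × log₂(0.2500) = 0.5000
  p(1,0)=7/20: -0.3500 × log₂(0.3500) = 0.5301
  p(1,1)=3/20: -0.1500 × log₂(0.1500) = 0.4105
H(X,Y) = 1.9406 bits


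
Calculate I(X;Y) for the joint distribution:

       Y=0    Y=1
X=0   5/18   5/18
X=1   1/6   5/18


H(X) = 0.9911, H(Y) = 0.9911, H(X,Y) = 1.9708
I(X;Y) = H(X) + H(Y) - H(X,Y) = 0.0113 bits


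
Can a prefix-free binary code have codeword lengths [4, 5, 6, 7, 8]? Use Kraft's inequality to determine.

Kraft inequality: Σ 2^(-l_i) ≤ 1 for prefix-free code
Calculating: 2^(-4) + 2^(-5) + 2^(-6) + 2^(-7) + 2^(-8)
= 0.0625 + 0.03125 + 0.015625 + 0.0078125 + 0.00390625
= 0.1211
Since 0.1211 ≤ 1, prefix-free code exists


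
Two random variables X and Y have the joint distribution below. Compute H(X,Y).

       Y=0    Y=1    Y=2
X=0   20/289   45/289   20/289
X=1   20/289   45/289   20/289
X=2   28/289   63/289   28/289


H(X,Y) = -Σ p(x,y) log₂ p(x,y)
  p(0,0)=20/289: -0.0692 × log₂(0.0692) = 0.2666
  p(0,1)=45/289: -0.1557 × log₂(0.1557) = 0.4178
  p(0,2)=20/289: -0.0692 × log₂(0.0692) = 0.2666
  p(1,0)=20/289: -0.0692 × log₂(0.0692) = 0.2666
  p(1,1)=45/289: -0.1557 × log₂(0.1557) = 0.4178
  p(1,2)=20/289: -0.0692 × log₂(0.0692) = 0.2666
  p(2,0)=28/289: -0.0969 × log₂(0.0969) = 0.3263
  p(2,1)=63/289: -0.2180 × log₂(0.2180) = 0.4791
  p(2,2)=28/289: -0.0969 × log₂(0.0969) = 0.3263
H(X,Y) = 3.0337 bits


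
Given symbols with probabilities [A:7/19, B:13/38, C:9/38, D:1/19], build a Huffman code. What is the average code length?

Huffman tree construction:
Combine smallest probabilities repeatedly
Resulting codes:
  A: 0 (length 1)
  B: 11 (length 2)
  C: 101 (length 3)
  D: 100 (length 3)
Average length = Σ p(s) × length(s) = 1.9211 bits


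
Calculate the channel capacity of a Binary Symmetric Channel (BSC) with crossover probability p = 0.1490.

For BSC with error probability p:
C = 1 - H(p) where H(p) is binary entropy
H(0.1490) = -0.1490 × log₂(0.1490) - 0.8510 × log₂(0.8510)
H(p) = 0.6073
C = 1 - 0.6073 = 0.3927 bits/use


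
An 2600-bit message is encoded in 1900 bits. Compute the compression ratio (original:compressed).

Compression ratio = Original / Compressed
= 2600 / 1900 = 1.37:1


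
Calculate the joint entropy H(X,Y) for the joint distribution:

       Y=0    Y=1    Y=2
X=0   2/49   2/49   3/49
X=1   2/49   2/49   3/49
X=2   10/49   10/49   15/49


H(X,Y) = -Σ p(x,y) log₂ p(x,y)
  p(0,0)=2/49: -0.0408 × log₂(0.0408) = 0.1884
  p(0,1)=2/49: -0.0408 × log₂(0.0408) = 0.1884
  p(0,2)=3/49: -0.0612 × log₂(0.0612) = 0.2467
  p(1,0)=2/49: -0.0408 × log₂(0.0408) = 0.1884
  p(1,1)=2/49: -0.0408 × log₂(0.0408) = 0.1884
  p(1,2)=3/49: -0.0612 × log₂(0.0612) = 0.2467
  p(2,0)=10/49: -0.2041 × log₂(0.2041) = 0.4679
  p(2,1)=10/49: -0.2041 × log₂(0.2041) = 0.4679
  p(2,2)=15/49: -0.3061 × log₂(0.3061) = 0.5228
H(X,Y) = 2.7055 bits


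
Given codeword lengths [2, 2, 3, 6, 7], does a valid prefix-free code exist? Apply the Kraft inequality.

Kraft inequality: Σ 2^(-l_i) ≤ 1 for prefix-free code
Calculating: 2^(-2) + 2^(-2) + 2^(-3) + 2^(-6) + 2^(-7)
= 0.25 + 0.25 + 0.125 + 0.015625 + 0.0078125
= 0.6484
Since 0.6484 ≤ 1, prefix-free code exists


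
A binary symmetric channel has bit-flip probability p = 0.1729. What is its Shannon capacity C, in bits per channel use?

For BSC with error probability p:
C = 1 - H(p) where H(p) is binary entropy
H(0.1729) = -0.1729 × log₂(0.1729) - 0.8271 × log₂(0.8271)
H(p) = 0.6643
C = 1 - 0.6643 = 0.3357 bits/use


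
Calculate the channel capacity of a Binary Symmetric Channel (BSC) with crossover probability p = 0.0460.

For BSC with error probability p:
C = 1 - H(p) where H(p) is binary entropy
H(0.0460) = -0.0460 × log₂(0.0460) - 0.9540 × log₂(0.9540)
H(p) = 0.2692
C = 1 - 0.2692 = 0.7308 bits/use


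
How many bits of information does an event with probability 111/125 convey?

Information content I(x) = -log₂(p(x))
I = -log₂(111/125) = -log₂(0.8880)
I = 0.1714 bits


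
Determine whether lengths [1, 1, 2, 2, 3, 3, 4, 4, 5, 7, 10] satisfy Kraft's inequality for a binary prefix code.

Kraft inequality: Σ 2^(-l_i) ≤ 1 for prefix-free code
Calculating: 2^(-1) + 2^(-1) + 2^(-2) + 2^(-2) + 2^(-3) + 2^(-3) + 2^(-4) + 2^(-4) + 2^(-5) + 2^(-7) + 2^(-10)
= 0.5 + 0.5 + 0.25 + 0.25 + 0.125 + 0.125 + 0.0625 + 0.0625 + 0.03125 + 0.0078125 + 0.0009765625
= 1.9150
Since 1.9150 > 1, prefix-free code does not exist


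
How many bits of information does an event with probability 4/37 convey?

Information content I(x) = -log₂(p(x))
I = -log₂(4/37) = -log₂(0.1081)
I = 3.2095 bits


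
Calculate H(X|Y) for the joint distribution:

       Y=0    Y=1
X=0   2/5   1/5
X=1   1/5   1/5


H(X|Y) = Σ_y p(y) H(X|Y=y)
  p(Y=0) = 3/5, H(X|Y=0) = 0.9183
  p(Y=1) = 2/5, H(X|Y=1) = 1.0000
H(X|Y) = 0.6000×0.9183 + 0.4000×1.0000 = 0.9510 bits


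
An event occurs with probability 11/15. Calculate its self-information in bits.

Information content I(x) = -log₂(p(x))
I = -log₂(11/15) = -log₂(0.7333)
I = 0.4475 bits


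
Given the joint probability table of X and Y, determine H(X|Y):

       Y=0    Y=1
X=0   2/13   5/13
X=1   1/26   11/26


H(X|Y) = Σ_y p(y) H(X|Y=y)
  p(Y=0) = 5/26, H(X|Y=0) = 0.7219
  p(Y=1) = 21/26, H(X|Y=1) = 0.9984
H(X|Y) = 0.1923×0.7219 + 0.8077×0.9984 = 0.9452 bits


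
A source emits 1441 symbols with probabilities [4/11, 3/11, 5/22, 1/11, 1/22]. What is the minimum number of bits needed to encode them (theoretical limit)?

Entropy H = 2.0449 bits/symbol
Minimum bits = H × n = 2.0449 × 1441
= 2946.72 bits


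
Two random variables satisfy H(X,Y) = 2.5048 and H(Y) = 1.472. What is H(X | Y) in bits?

Chain rule: H(X,Y) = H(X|Y) + H(Y)
H(X|Y) = H(X,Y) - H(Y) = 2.5048 - 1.472 = 1.0328 bits


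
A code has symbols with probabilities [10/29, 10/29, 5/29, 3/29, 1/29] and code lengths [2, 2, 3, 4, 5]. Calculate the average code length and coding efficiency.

Average length L = Σ p_i × l_i = 2.4828 bits
Entropy H = 2.0027 bits
Efficiency η = H/L × 100% = 80.66%


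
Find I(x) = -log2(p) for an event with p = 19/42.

Information content I(x) = -log₂(p(x))
I = -log₂(19/42) = -log₂(0.4524)
I = 1.1444 bits


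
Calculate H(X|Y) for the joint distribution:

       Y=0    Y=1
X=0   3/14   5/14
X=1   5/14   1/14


H(X|Y) = Σ_y p(y) H(X|Y=y)
  p(Y=0) = 4/7, H(X|Y=0) = 0.9544
  p(Y=1) = 3/7, H(X|Y=1) = 0.6500
H(X|Y) = 0.5714×0.9544 + 0.4286×0.6500 = 0.8240 bits


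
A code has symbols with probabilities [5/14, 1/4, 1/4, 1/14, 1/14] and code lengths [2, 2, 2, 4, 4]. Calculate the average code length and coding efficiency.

Average length L = Σ p_i × l_i = 2.2857 bits
Entropy H = 2.0744 bits
Efficiency η = H/L × 100% = 90.76%


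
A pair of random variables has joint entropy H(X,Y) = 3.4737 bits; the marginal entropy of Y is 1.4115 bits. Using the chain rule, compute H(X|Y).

Chain rule: H(X,Y) = H(X|Y) + H(Y)
H(X|Y) = H(X,Y) - H(Y) = 3.4737 - 1.4115 = 2.0622 bits


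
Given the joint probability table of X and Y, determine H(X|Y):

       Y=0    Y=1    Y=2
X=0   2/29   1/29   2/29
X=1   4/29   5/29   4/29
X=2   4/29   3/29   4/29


H(X|Y) = Σ_y p(y) H(X|Y=y)
  p(Y=0) = 10/29, H(X|Y=0) = 1.5219
  p(Y=1) = 9/29, H(X|Y=1) = 1.3516
  p(Y=2) = 10/29, H(X|Y=2) = 1.5219
H(X|Y) = 0.3448×1.5219 + 0.3103×1.3516 + 0.3448×1.5219 = 1.4691 bits


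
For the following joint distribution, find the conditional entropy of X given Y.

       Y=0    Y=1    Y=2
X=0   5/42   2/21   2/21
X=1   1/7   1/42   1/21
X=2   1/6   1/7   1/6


H(X|Y) = Σ_y p(y) H(X|Y=y)
  p(Y=0) = 3/7, H(X|Y=0) = 1.5715
  p(Y=1) = 11/42, H(X|Y=1) = 1.3222
  p(Y=2) = 13/42, H(X|Y=2) = 1.4196
H(X|Y) = 0.4286×1.5715 + 0.2619×1.3222 + 0.3095×1.4196 = 1.4592 bits


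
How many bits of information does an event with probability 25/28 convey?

Information content I(x) = -log₂(p(x))
I = -log₂(25/28) = -log₂(0.8929)
I = 0.1635 bits


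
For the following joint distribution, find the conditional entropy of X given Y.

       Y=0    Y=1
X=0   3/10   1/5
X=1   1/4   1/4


H(X|Y) = Σ_y p(y) H(X|Y=y)
  p(Y=0) = 11/20, H(X|Y=0) = 0.9940
  p(Y=1) = 9/20, H(X|Y=1) = 0.9911
H(X|Y) = 0.5500×0.9940 + 0.4500×0.9911 = 0.9927 bits


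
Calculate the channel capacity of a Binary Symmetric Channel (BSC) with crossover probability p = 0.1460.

For BSC with error probability p:
C = 1 - H(p) where H(p) is binary entropy
H(0.1460) = -0.1460 × log₂(0.1460) - 0.8540 × log₂(0.8540)
H(p) = 0.5997
C = 1 - 0.5997 = 0.4003 bits/use


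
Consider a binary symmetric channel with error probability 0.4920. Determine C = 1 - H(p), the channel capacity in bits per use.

For BSC with error probability p:
C = 1 - H(p) where H(p) is binary entropy
H(0.4920) = -0.4920 × log₂(0.4920) - 0.5080 × log₂(0.5080)
H(p) = 0.9998
C = 1 - 0.9998 = 0.0002 bits/use


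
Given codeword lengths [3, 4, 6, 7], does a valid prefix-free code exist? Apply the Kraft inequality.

Kraft inequality: Σ 2^(-l_i) ≤ 1 for prefix-free code
Calculating: 2^(-3) + 2^(-4) + 2^(-6) + 2^(-7)
= 0.125 + 0.0625 + 0.015625 + 0.0078125
= 0.2109
Since 0.2109 ≤ 1, prefix-free code exists


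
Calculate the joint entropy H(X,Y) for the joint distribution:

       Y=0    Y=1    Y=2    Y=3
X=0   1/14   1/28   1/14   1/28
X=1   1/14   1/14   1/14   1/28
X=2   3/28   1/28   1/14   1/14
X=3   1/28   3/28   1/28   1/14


H(X,Y) = -Σ p(x,y) log₂ p(x,y)
  p(0,0)=1/14: -0.0714 × log₂(0.0714) = 0.2720
  p(0,1)=1/28: -0.0357 × log₂(0.0357) = 0.1717
  p(0,2)=1/14: -0.0714 × log₂(0.0714) = 0.2720
  p(0,3)=1/28: -0.0357 × log₂(0.0357) = 0.1717
  p(1,0)=1/14: -0.0714 × log₂(0.0714) = 0.2720
  p(1,1)=1/14: -0.0714 × log₂(0.0714) = 0.2720
  p(1,2)=1/14: -0.0714 × log₂(0.0714) = 0.2720
  p(1,3)=1/28: -0.0357 × log₂(0.0357) = 0.1717
  p(2,0)=3/28: -0.1071 × log₂(0.1071) = 0.3453
  p(2,1)=1/28: -0.0357 × log₂(0.0357) = 0.1717
  p(2,2)=1/14: -0.0714 × log₂(0.0714) = 0.2720
  p(2,3)=1/14: -0.0714 × log₂(0.0714) = 0.2720
  p(3,0)=1/28: -0.0357 × log₂(0.0357) = 0.1717
  p(3,1)=3/28: -0.1071 × log₂(0.1071) = 0.3453
  p(3,2)=1/28: -0.0357 × log₂(0.0357) = 0.1717
  p(3,3)=1/14: -0.0714 × log₂(0.0714) = 0.2720
H(X,Y) = 3.8963 bits


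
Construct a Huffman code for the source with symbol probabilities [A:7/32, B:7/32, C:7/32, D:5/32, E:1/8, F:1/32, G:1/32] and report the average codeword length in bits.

Huffman tree construction:
Combine smallest probabilities repeatedly
Resulting codes:
  A: 00 (length 2)
  B: 01 (length 2)
  C: 10 (length 2)
  D: 110 (length 3)
  E: 1111 (length 4)
  F: 11100 (length 5)
  G: 11101 (length 5)
Average length = Σ p(s) × length(s) = 2.5938 bits


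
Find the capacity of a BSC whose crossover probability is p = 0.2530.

For BSC with error probability p:
C = 1 - H(p) where H(p) is binary entropy
H(0.2530) = -0.2530 × log₂(0.2530) - 0.7470 × log₂(0.7470)
H(p) = 0.8160
C = 1 - 0.8160 = 0.1840 bits/use


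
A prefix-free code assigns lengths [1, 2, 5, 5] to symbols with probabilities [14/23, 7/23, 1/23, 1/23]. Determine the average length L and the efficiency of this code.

Average length L = Σ p_i × l_i = 1.6522 bits
Entropy H = 1.3516 bits
Efficiency η = H/L × 100% = 81.81%


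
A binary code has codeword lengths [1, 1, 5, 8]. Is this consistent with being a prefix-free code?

Kraft inequality: Σ 2^(-l_i) ≤ 1 for prefix-free code
Calculating: 2^(-1) + 2^(-1) + 2^(-5) + 2^(-8)
= 0.5 + 0.5 + 0.03125 + 0.00390625
= 1.0352
Since 1.0352 > 1, prefix-free code does not exist


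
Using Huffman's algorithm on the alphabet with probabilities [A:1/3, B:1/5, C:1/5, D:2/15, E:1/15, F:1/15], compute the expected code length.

Huffman tree construction:
Combine smallest probabilities repeatedly
Resulting codes:
  A: 11 (length 2)
  B: 00 (length 2)
  C: 01 (length 2)
  D: 100 (length 3)
  E: 1010 (length 4)
  F: 1011 (length 4)
Average length = Σ p(s) × length(s) = 2.4000 bits


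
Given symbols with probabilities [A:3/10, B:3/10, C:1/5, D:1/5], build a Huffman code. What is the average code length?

Huffman tree construction:
Combine smallest probabilities repeatedly
Resulting codes:
  A: 10 (length 2)
  B: 11 (length 2)
  C: 00 (length 2)
  D: 01 (length 2)
Average length = Σ p(s) × length(s) = 2.0000 bits


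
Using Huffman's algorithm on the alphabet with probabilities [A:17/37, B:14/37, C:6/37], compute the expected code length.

Huffman tree construction:
Combine smallest probabilities repeatedly
Resulting codes:
  A: 0 (length 1)
  B: 11 (length 2)
  C: 10 (length 2)
Average length = Σ p(s) × length(s) = 1.5405 bits


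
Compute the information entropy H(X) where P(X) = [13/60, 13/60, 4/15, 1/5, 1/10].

H(X) = -Σ p(x) log₂ p(x)
  -13/60 × log₂(13/60) = 0.4781
  -13/60 × log₂(13/60) = 0.4781
  -4/15 × log₂(4/15) = 0.5085
  -1/5 × log₂(1/5) = 0.4644
  -1/10 × log₂(1/10) = 0.3322
H(X) = 2.2612 bits


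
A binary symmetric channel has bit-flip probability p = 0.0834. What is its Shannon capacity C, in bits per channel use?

For BSC with error probability p:
C = 1 - H(p) where H(p) is binary entropy
H(0.0834) = -0.0834 × log₂(0.0834) - 0.9166 × log₂(0.9166)
H(p) = 0.4140
C = 1 - 0.4140 = 0.5860 bits/use


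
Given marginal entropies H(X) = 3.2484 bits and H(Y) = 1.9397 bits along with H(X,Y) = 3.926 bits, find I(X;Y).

I(X;Y) = H(X) + H(Y) - H(X,Y)
I(X;Y) = 3.2484 + 1.9397 - 3.926 = 1.2621 bits


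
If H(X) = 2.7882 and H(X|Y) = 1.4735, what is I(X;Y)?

I(X;Y) = H(X) - H(X|Y)
I(X;Y) = 2.7882 - 1.4735 = 1.3147 bits


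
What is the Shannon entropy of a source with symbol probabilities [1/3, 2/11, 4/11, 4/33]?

H(X) = -Σ p(x) log₂ p(x)
  -1/3 × log₂(1/3) = 0.5283
  -2/11 × log₂(2/11) = 0.4472
  -4/11 × log₂(4/11) = 0.5307
  -4/33 × log₂(4/33) = 0.3690
H(X) = 1.8752 bits


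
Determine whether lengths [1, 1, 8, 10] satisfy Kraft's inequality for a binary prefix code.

Kraft inequality: Σ 2^(-l_i) ≤ 1 for prefix-free code
Calculating: 2^(-1) + 2^(-1) + 2^(-8) + 2^(-10)
= 0.5 + 0.5 + 0.00390625 + 0.0009765625
= 1.0049
Since 1.0049 > 1, prefix-free code does not exist


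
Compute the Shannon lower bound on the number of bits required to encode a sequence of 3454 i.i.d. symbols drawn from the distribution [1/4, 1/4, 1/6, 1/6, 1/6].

Entropy H = 2.2925 bits/symbol
Minimum bits = H × n = 2.2925 × 3454
= 7918.23 bits


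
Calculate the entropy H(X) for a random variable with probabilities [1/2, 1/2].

H(X) = -Σ p(x) log₂ p(x)
  -1/2 × log₂(1/2) = 0.5000
  -1/2 × log₂(1/2) = 0.5000
H(X) = 1.0000 bits


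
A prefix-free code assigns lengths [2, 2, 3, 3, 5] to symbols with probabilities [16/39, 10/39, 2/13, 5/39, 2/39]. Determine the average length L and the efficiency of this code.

Average length L = Σ p_i × l_i = 2.4359 bits
Entropy H = 2.0459 bits
Efficiency η = H/L × 100% = 83.99%


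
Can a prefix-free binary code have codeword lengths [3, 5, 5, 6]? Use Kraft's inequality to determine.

Kraft inequality: Σ 2^(-l_i) ≤ 1 for prefix-free code
Calculating: 2^(-3) + 2^(-5) + 2^(-5) + 2^(-6)
= 0.125 + 0.03125 + 0.03125 + 0.015625
= 0.2031
Since 0.2031 ≤ 1, prefix-free code exists


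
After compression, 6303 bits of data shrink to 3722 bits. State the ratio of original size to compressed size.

Compression ratio = Original / Compressed
= 6303 / 3722 = 1.69:1


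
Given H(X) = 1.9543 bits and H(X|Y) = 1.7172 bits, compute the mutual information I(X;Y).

I(X;Y) = H(X) - H(X|Y)
I(X;Y) = 1.9543 - 1.7172 = 0.2371 bits


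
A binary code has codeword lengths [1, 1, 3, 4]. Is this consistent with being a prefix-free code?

Kraft inequality: Σ 2^(-l_i) ≤ 1 for prefix-free code
Calculating: 2^(-1) + 2^(-1) + 2^(-3) + 2^(-4)
= 0.5 + 0.5 + 0.125 + 0.0625
= 1.1875
Since 1.1875 > 1, prefix-free code does not exist


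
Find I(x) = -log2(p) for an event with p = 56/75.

Information content I(x) = -log₂(p(x))
I = -log₂(56/75) = -log₂(0.7467)
I = 0.4215 bits


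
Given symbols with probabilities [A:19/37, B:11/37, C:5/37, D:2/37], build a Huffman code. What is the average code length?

Huffman tree construction:
Combine smallest probabilities repeatedly
Resulting codes:
  A: 1 (length 1)
  B: 01 (length 2)
  C: 001 (length 3)
  D: 000 (length 3)
Average length = Σ p(s) × length(s) = 1.6757 bits


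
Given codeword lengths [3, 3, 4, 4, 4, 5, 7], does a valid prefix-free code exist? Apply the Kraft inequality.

Kraft inequality: Σ 2^(-l_i) ≤ 1 for prefix-free code
Calculating: 2^(-3) + 2^(-3) + 2^(-4) + 2^(-4) + 2^(-4) + 2^(-5) + 2^(-7)
= 0.125 + 0.125 + 0.0625 + 0.0625 + 0.0625 + 0.03125 + 0.0078125
= 0.4766
Since 0.4766 ≤ 1, prefix-free code exists


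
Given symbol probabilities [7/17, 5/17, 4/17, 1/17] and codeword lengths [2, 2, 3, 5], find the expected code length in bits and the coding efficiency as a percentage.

Average length L = Σ p_i × l_i = 2.4118 bits
Entropy H = 1.7780 bits
Efficiency η = H/L × 100% = 73.72%


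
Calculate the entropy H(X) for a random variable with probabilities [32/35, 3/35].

H(X) = -Σ p(x) log₂ p(x)
  -32/35 × log₂(32/35) = 0.1182
  -3/35 × log₂(3/35) = 0.3038
H(X) = 0.4220 bits


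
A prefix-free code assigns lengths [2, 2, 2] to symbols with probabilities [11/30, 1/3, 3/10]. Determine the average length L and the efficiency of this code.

Average length L = Σ p_i × l_i = 2.0000 bits
Entropy H = 1.5801 bits
Efficiency η = H/L × 100% = 79.01%


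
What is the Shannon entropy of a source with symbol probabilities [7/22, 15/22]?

H(X) = -Σ p(x) log₂ p(x)
  -7/22 × log₂(7/22) = 0.5257
  -15/22 × log₂(15/22) = 0.3767
H(X) = 0.9024 bits


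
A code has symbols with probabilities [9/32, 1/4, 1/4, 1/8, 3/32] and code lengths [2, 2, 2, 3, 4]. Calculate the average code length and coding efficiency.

Average length L = Σ p_i × l_i = 2.3125 bits
Entropy H = 2.2099 bits
Efficiency η = H/L × 100% = 95.56%


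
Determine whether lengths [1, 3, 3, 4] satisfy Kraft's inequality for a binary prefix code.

Kraft inequality: Σ 2^(-l_i) ≤ 1 for prefix-free code
Calculating: 2^(-1) + 2^(-3) + 2^(-3) + 2^(-4)
= 0.5 + 0.125 + 0.125 + 0.0625
= 0.8125
Since 0.8125 ≤ 1, prefix-free code exists


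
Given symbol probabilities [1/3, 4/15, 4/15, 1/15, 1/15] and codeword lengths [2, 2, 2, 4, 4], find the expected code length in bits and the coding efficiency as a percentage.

Average length L = Σ p_i × l_i = 2.2667 bits
Entropy H = 2.0662 bits
Efficiency η = H/L × 100% = 91.16%


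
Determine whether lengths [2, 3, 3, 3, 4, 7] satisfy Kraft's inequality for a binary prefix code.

Kraft inequality: Σ 2^(-l_i) ≤ 1 for prefix-free code
Calculating: 2^(-2) + 2^(-3) + 2^(-3) + 2^(-3) + 2^(-4) + 2^(-7)
= 0.25 + 0.125 + 0.125 + 0.125 + 0.0625 + 0.0078125
= 0.6953
Since 0.6953 ≤ 1, prefix-free code exists


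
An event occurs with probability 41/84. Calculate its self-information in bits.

Information content I(x) = -log₂(p(x))
I = -log₂(41/84) = -log₂(0.4881)
I = 1.0348 bits


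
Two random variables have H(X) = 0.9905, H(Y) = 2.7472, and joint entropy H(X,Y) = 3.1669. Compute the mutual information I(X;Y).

I(X;Y) = H(X) + H(Y) - H(X,Y)
I(X;Y) = 0.9905 + 2.7472 - 3.1669 = 0.5708 bits


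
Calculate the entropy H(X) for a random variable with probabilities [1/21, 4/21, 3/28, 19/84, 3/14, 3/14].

H(X) = -Σ p(x) log₂ p(x)
  -1/21 × log₂(1/21) = 0.2092
  -4/21 × log₂(4/21) = 0.4557
  -3/28 × log₂(3/28) = 0.3453
  -19/84 × log₂(19/84) = 0.4850
  -3/14 × log₂(3/14) = 0.4762
  -3/14 × log₂(3/14) = 0.4762
H(X) = 2.4476 bits


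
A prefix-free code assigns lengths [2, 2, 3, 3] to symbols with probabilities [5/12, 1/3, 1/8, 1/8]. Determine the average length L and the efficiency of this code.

Average length L = Σ p_i × l_i = 2.2500 bits
Entropy H = 1.8046 bits
Efficiency η = H/L × 100% = 80.20%


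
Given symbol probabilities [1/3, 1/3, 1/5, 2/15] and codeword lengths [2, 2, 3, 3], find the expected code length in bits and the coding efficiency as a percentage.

Average length L = Σ p_i × l_i = 2.3333 bits
Entropy H = 1.9086 bits
Efficiency η = H/L × 100% = 81.80%


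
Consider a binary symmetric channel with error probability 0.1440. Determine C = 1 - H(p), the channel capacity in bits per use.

For BSC with error probability p:
C = 1 - H(p) where H(p) is binary entropy
H(0.1440) = -0.1440 × log₂(0.1440) - 0.8560 × log₂(0.8560)
H(p) = 0.5946
C = 1 - 0.5946 = 0.4054 bits/use


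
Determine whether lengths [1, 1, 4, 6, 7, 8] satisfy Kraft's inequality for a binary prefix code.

Kraft inequality: Σ 2^(-l_i) ≤ 1 for prefix-free code
Calculating: 2^(-1) + 2^(-1) + 2^(-4) + 2^(-6) + 2^(-7) + 2^(-8)
= 0.5 + 0.5 + 0.0625 + 0.015625 + 0.0078125 + 0.00390625
= 1.0898
Since 1.0898 > 1, prefix-free code does not exist


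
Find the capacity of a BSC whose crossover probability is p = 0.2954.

For BSC with error probability p:
C = 1 - H(p) where H(p) is binary entropy
H(0.2954) = -0.2954 × log₂(0.2954) - 0.7046 × log₂(0.7046)
H(p) = 0.8756
C = 1 - 0.8756 = 0.1244 bits/use


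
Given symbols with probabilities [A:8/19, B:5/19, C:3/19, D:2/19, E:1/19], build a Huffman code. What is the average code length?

Huffman tree construction:
Combine smallest probabilities repeatedly
Resulting codes:
  A: 0 (length 1)
  B: 10 (length 2)
  C: 110 (length 3)
  D: 1111 (length 4)
  E: 1110 (length 4)
Average length = Σ p(s) × length(s) = 2.0526 bits


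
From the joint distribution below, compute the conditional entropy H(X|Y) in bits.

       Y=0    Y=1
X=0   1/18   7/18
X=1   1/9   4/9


H(X|Y) = Σ_y p(y) H(X|Y=y)
  p(Y=0) = 1/6, H(X|Y=0) = 0.9183
  p(Y=1) = 5/6, H(X|Y=1) = 0.9968
H(X|Y) = 0.1667×0.9183 + 0.8333×0.9968 = 0.9837 bits


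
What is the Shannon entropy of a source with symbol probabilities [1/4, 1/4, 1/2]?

H(X) = -Σ p(x) log₂ p(x)
  -1/4 × log₂(1/4) = 0.5000
  -1/4 × log₂(1/4) = 0.5000
  -1/2 × log₂(1/2) = 0.5000
H(X) = 1.5000 bits


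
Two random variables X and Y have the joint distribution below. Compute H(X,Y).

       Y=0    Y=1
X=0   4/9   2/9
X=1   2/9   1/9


H(X,Y) = -Σ p(x,y) log₂ p(x,y)
  p(0,0)=4/9: -0.4444 × log₂(0.4444) = 0.5200
  p(0,1)=2/9: -0.2222 × log₂(0.2222) = 0.4822
  p(1,0)=2/9: -0.2222 × log₂(0.2222) = 0.4822
  p(1,1)=1/9: -0.1111 × log₂(0.1111) = 0.3522
H(X,Y) = 1.8366 bits


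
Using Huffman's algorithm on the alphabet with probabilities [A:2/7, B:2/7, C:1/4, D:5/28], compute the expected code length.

Huffman tree construction:
Combine smallest probabilities repeatedly
Resulting codes:
  A: 10 (length 2)
  B: 11 (length 2)
  C: 01 (length 2)
  D: 00 (length 2)
Average length = Σ p(s) × length(s) = 2.0000 bits


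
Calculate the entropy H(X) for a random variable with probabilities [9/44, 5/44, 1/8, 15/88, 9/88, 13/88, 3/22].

H(X) = -Σ p(x) log₂ p(x)
  -9/44 × log₂(9/44) = 0.4683
  -5/44 × log₂(5/44) = 0.3565
  -1/8 × log₂(1/8) = 0.3750
  -15/88 × log₂(15/88) = 0.4351
  -9/88 × log₂(9/88) = 0.3364
  -13/88 × log₂(13/88) = 0.4076
  -3/22 × log₂(3/22) = 0.3920
H(X) = 2.7709 bits


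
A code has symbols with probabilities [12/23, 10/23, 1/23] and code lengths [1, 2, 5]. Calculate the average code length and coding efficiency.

Average length L = Σ p_i × l_i = 1.6087 bits
Entropy H = 1.2088 bits
Efficiency η = H/L × 100% = 75.14%


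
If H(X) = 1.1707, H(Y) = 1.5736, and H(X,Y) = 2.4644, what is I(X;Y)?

I(X;Y) = H(X) + H(Y) - H(X,Y)
I(X;Y) = 1.1707 + 1.5736 - 2.4644 = 0.2799 bits


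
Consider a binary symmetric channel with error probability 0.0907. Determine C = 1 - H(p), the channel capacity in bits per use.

For BSC with error probability p:
C = 1 - H(p) where H(p) is binary entropy
H(0.0907) = -0.0907 × log₂(0.0907) - 0.9093 × log₂(0.9093)
H(p) = 0.4388
C = 1 - 0.4388 = 0.5612 bits/use


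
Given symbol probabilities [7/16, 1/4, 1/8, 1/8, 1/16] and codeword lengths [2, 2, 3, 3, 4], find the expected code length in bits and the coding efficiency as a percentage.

Average length L = Σ p_i × l_i = 2.3750 bits
Entropy H = 2.0218 bits
Efficiency η = H/L × 100% = 85.13%


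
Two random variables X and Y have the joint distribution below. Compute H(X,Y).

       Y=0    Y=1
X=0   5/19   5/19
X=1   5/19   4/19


H(X,Y) = -Σ p(x,y) log₂ p(x,y)
  p(0,0)=5/19: -0.2632 × log₂(0.2632) = 0.5068
  p(0,1)=5/19: -0.2632 × log₂(0.2632) = 0.5068
  p(1,0)=5/19: -0.2632 × log₂(0.2632) = 0.5068
  p(1,1)=4/19: -0.2105 × log₂(0.2105) = 0.4732
H(X,Y) = 1.9938 bits


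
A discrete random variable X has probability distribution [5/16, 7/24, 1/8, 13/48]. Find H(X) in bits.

H(X) = -Σ p(x) log₂ p(x)
  -5/16 × log₂(5/16) = 0.5244
  -7/24 × log₂(7/24) = 0.5185
  -1/8 × log₂(1/8) = 0.3750
  -13/48 × log₂(13/48) = 0.5104
H(X) = 1.9283 bits


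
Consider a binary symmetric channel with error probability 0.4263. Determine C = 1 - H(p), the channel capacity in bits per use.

For BSC with error probability p:
C = 1 - H(p) where H(p) is binary entropy
H(0.4263) = -0.4263 × log₂(0.4263) - 0.5737 × log₂(0.5737)
H(p) = 0.9843
C = 1 - 0.9843 = 0.0157 bits/use


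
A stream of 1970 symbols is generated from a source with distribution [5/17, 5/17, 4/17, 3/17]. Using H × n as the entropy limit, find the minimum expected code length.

Entropy H = 1.9713 bits/symbol
Minimum bits = H × n = 1.9713 × 1970
= 3883.53 bits


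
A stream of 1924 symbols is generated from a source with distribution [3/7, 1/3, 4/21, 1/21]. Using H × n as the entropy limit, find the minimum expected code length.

Entropy H = 1.7170 bits/symbol
Minimum bits = H × n = 1.7170 × 1924
= 3303.59 bits


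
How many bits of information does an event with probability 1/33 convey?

Information content I(x) = -log₂(p(x))
I = -log₂(1/33) = -log₂(0.0303)
I = 5.0444 bits


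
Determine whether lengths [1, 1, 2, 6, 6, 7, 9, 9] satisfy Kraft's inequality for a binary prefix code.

Kraft inequality: Σ 2^(-l_i) ≤ 1 for prefix-free code
Calculating: 2^(-1) + 2^(-1) + 2^(-2) + 2^(-6) + 2^(-6) + 2^(-7) + 2^(-9) + 2^(-9)
= 0.5 + 0.5 + 0.25 + 0.015625 + 0.015625 + 0.0078125 + 0.001953125 + 0.001953125
= 1.2930
Since 1.2930 > 1, prefix-free code does not exist


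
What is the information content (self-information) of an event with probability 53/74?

Information content I(x) = -log₂(p(x))
I = -log₂(53/74) = -log₂(0.7162)
I = 0.4815 bits


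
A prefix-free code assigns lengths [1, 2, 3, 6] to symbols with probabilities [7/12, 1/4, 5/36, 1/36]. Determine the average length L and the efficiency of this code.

Average length L = Σ p_i × l_i = 1.6667 bits
Entropy H = 1.4928 bits
Efficiency η = H/L × 100% = 89.57%


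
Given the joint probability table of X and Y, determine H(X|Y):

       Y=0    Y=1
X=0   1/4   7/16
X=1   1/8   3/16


H(X|Y) = Σ_y p(y) H(X|Y=y)
  p(Y=0) = 3/8, H(X|Y=0) = 0.9183
  p(Y=1) = 5/8, H(X|Y=1) = 0.8813
H(X|Y) = 0.3750×0.9183 + 0.6250×0.8813 = 0.8952 bits


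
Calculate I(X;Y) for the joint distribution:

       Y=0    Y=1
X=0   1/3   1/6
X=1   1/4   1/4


H(X) = 1.0000, H(Y) = 0.9799, H(X,Y) = 1.9591
I(X;Y) = H(X) + H(Y) - H(X,Y) = 0.0207 bits


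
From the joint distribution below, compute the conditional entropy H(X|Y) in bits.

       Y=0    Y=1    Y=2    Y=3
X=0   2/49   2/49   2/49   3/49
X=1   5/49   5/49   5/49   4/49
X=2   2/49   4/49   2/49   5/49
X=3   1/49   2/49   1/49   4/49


H(X|Y) = Σ_y p(y) H(X|Y=y)
  p(Y=0) = 10/49, H(X|Y=0) = 1.7610
  p(Y=1) = 13/49, H(X|Y=1) = 1.8843
  p(Y=2) = 10/49, H(X|Y=2) = 1.7610
  p(Y=3) = 16/49, H(X|Y=3) = 1.9772
H(X|Y) = 0.2041×1.7610 + 0.2653×1.8843 + 0.2041×1.7610 + 0.3265×1.9772 = 1.8643 bits


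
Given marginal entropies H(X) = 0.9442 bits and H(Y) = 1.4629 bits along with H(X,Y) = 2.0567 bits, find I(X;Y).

I(X;Y) = H(X) + H(Y) - H(X,Y)
I(X;Y) = 0.9442 + 1.4629 - 2.0567 = 0.3504 bits


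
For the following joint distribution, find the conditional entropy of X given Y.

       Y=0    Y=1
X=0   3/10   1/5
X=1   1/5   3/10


H(X|Y) = Σ_y p(y) H(X|Y=y)
  p(Y=0) = 1/2, H(X|Y=0) = 0.9710
  p(Y=1) = 1/2, H(X|Y=1) = 0.9710
H(X|Y) = 0.5000×0.9710 + 0.5000×0.9710 = 0.9710 bits


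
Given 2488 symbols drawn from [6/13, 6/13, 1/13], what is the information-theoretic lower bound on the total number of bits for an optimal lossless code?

Entropy H = 1.3143 bits/symbol
Minimum bits = H × n = 1.3143 × 2488
= 3270.03 bits


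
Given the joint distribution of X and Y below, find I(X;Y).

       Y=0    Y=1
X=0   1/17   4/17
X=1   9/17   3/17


H(X) = 0.8740, H(Y) = 0.9774, H(X,Y) = 1.6590
I(X;Y) = H(X) + H(Y) - H(X,Y) = 0.1924 bits


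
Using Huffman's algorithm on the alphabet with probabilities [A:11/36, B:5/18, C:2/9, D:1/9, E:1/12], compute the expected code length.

Huffman tree construction:
Combine smallest probabilities repeatedly
Resulting codes:
  A: 11 (length 2)
  B: 10 (length 2)
  C: 01 (length 2)
  D: 001 (length 3)
  E: 000 (length 3)
Average length = Σ p(s) × length(s) = 2.1944 bits


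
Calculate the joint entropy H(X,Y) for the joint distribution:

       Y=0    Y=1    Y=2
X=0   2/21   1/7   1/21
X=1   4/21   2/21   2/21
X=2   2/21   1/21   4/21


H(X,Y) = -Σ p(x,y) log₂ p(x,y)
  p(0,0)=2/21: -0.0952 × log₂(0.0952) = 0.3231
  p(0,1)=1/7: -0.1429 × log₂(0.1429) = 0.4011
  p(0,2)=1/21: -0.0476 × log₂(0.0476) = 0.2092
  p(1,0)=4/21: -0.1905 × log₂(0.1905) = 0.4557
  p(1,1)=2/21: -0.0952 × log₂(0.0952) = 0.3231
  p(1,2)=2/21: -0.0952 × log₂(0.0952) = 0.3231
  p(2,0)=2/21: -0.0952 × log₂(0.0952) = 0.3231
  p(2,1)=1/21: -0.0476 × log₂(0.0476) = 0.2092
  p(2,2)=4/21: -0.1905 × log₂(0.1905) = 0.4557
H(X,Y) = 3.0230 bits


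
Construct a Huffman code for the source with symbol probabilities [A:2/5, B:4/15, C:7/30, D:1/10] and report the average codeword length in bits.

Huffman tree construction:
Combine smallest probabilities repeatedly
Resulting codes:
  A: 0 (length 1)
  B: 10 (length 2)
  C: 111 (length 3)
  D: 110 (length 3)
Average length = Σ p(s) × length(s) = 1.9333 bits


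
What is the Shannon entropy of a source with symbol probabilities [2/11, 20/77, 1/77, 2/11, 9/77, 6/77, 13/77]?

H(X) = -Σ p(x) log₂ p(x)
  -2/11 × log₂(2/11) = 0.4472
  -20/77 × log₂(20/77) = 0.5052
  -1/77 × log₂(1/77) = 0.0814
  -2/11 × log₂(2/11) = 0.4472
  -9/77 × log₂(9/77) = 0.3620
  -6/77 × log₂(6/77) = 0.2869
  -13/77 × log₂(13/77) = 0.4333
H(X) = 2.5630 bits


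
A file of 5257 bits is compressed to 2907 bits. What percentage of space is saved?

Space savings = (1 - Compressed/Original) × 100%
= (1 - 2907/5257) × 100%
= 44.70%


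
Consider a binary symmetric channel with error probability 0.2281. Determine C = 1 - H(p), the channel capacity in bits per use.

For BSC with error probability p:
C = 1 - H(p) where H(p) is binary entropy
H(0.2281) = -0.2281 × log₂(0.2281) - 0.7719 × log₂(0.7719)
H(p) = 0.7747
C = 1 - 0.7747 = 0.2253 bits/use


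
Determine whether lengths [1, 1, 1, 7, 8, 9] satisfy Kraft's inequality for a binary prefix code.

Kraft inequality: Σ 2^(-l_i) ≤ 1 for prefix-free code
Calculating: 2^(-1) + 2^(-1) + 2^(-1) + 2^(-7) + 2^(-8) + 2^(-9)
= 0.5 + 0.5 + 0.5 + 0.0078125 + 0.00390625 + 0.001953125
= 1.5137
Since 1.5137 > 1, prefix-free code does not exist


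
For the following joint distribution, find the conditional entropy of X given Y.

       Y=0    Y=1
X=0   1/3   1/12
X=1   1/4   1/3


H(X|Y) = Σ_y p(y) H(X|Y=y)
  p(Y=0) = 7/12, H(X|Y=0) = 0.9852
  p(Y=1) = 5/12, H(X|Y=1) = 0.7219
H(X|Y) = 0.5833×0.9852 + 0.4167×0.7219 = 0.8755 bits


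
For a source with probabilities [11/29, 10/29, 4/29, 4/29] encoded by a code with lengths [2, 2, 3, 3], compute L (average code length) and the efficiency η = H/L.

Average length L = Σ p_i × l_i = 2.2759 bits
Entropy H = 1.8486 bits
Efficiency η = H/L × 100% = 81.22%


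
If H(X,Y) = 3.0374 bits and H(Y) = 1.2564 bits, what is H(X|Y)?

Chain rule: H(X,Y) = H(X|Y) + H(Y)
H(X|Y) = H(X,Y) - H(Y) = 3.0374 - 1.2564 = 1.781 bits


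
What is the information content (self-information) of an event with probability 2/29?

Information content I(x) = -log₂(p(x))
I = -log₂(2/29) = -log₂(0.0690)
I = 3.8580 bits


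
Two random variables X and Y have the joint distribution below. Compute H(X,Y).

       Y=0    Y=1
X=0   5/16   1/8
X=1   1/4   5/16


H(X,Y) = -Σ p(x,y) log₂ p(x,y)
  p(0,0)=5/16: -0.3125 × log₂(0.3125) = 0.5244
  p(0,1)=1/8: -0.1250 × log₂(0.1250) = 0.3750
  p(1,0)=1/4: -0.2500 × log₂(0.2500) = 0.5000
  p(1,1)=5/16: -0.3125 × log₂(0.3125) = 0.5244
H(X,Y) = 1.9238 bits


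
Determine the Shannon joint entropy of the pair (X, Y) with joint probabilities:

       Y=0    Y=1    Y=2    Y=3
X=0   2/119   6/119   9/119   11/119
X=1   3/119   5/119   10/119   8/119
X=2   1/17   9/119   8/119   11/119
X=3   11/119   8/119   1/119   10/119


H(X,Y) = -Σ p(x,y) log₂ p(x,y)
  p(0,0)=2/119: -0.0168 × log₂(0.0168) = 0.0991
  p(0,1)=6/119: -0.0504 × log₂(0.0504) = 0.2173
  p(0,2)=9/119: -0.0756 × log₂(0.0756) = 0.2817
  p(0,3)=11/119: -0.0924 × log₂(0.0924) = 0.3176
  p(1,0)=3/119: -0.0252 × log₂(0.0252) = 0.1339
  p(1,1)=5/119: -0.0420 × log₂(0.0420) = 0.1921
  p(1,2)=10/119: -0.0840 × log₂(0.0840) = 0.3002
  p(1,3)=8/119: -0.0672 × log₂(0.0672) = 0.2618
  p(2,0)=1/17: -0.0588 × log₂(0.0588) = 0.2404
  p(2,1)=9/119: -0.0756 × log₂(0.0756) = 0.2817
  p(2,2)=8/119: -0.0672 × log₂(0.0672) = 0.2618
  p(2,3)=11/119: -0.0924 × log₂(0.0924) = 0.3176
  p(3,0)=11/119: -0.0924 × log₂(0.0924) = 0.3176
  p(3,1)=8/119: -0.0672 × log₂(0.0672) = 0.2618
  p(3,2)=1/119: -0.0084 × log₂(0.0084) = 0.0579
  p(3,3)=10/119: -0.0840 × log₂(0.0840) = 0.3002
H(X,Y) = 3.8428 bits


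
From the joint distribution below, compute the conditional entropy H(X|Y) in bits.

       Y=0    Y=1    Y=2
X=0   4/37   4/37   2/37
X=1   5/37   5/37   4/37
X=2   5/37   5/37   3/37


H(X|Y) = Σ_y p(y) H(X|Y=y)
  p(Y=0) = 14/37, H(X|Y=0) = 1.5774
  p(Y=1) = 14/37, H(X|Y=1) = 1.5774
  p(Y=2) = 9/37, H(X|Y=2) = 1.5305
H(X|Y) = 0.3784×1.5774 + 0.3784×1.5774 + 0.2432×1.5305 = 1.5660 bits


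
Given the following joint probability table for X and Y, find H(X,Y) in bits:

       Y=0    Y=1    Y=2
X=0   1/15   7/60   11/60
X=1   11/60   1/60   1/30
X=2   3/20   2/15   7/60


H(X,Y) = -Σ p(x,y) log₂ p(x,y)
  p(0,0)=1/15: -0.0667 × log₂(0.0667) = 0.2605
  p(0,1)=7/60: -0.1167 × log₂(0.1167) = 0.3616
  p(0,2)=11/60: -0.1833 × log₂(0.1833) = 0.4487
  p(1,0)=11/60: -0.1833 × log₂(0.1833) = 0.4487
  p(1,1)=1/60: -0.0167 × log₂(0.0167) = 0.0984
  p(1,2)=1/30: -0.0333 × log₂(0.0333) = 0.1636
  p(2,0)=3/20: -0.1500 × log₂(0.1500) = 0.4105
  p(2,1)=2/15: -0.1333 × log₂(0.1333) = 0.3876
  p(2,2)=7/60: -0.1167 × log₂(0.1167) = 0.3616
H(X,Y) = 2.9412 bits


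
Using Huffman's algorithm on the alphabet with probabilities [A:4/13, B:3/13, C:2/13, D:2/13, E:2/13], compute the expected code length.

Huffman tree construction:
Combine smallest probabilities repeatedly
Resulting codes:
  A: 10 (length 2)
  B: 01 (length 2)
  C: 110 (length 3)
  D: 111 (length 3)
  E: 00 (length 2)
Average length = Σ p(s) × length(s) = 2.3077 bits


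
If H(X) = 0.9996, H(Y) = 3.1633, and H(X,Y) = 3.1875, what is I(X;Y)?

I(X;Y) = H(X) + H(Y) - H(X,Y)
I(X;Y) = 0.9996 + 3.1633 - 3.1875 = 0.9754 bits


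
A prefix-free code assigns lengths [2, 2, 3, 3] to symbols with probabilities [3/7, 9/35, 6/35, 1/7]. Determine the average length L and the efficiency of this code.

Average length L = Σ p_i × l_i = 2.3143 bits
Entropy H = 1.8649 bits
Efficiency η = H/L × 100% = 80.58%


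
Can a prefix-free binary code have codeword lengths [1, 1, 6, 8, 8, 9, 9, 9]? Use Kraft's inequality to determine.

Kraft inequality: Σ 2^(-l_i) ≤ 1 for prefix-free code
Calculating: 2^(-1) + 2^(-1) + 2^(-6) + 2^(-8) + 2^(-8) + 2^(-9) + 2^(-9) + 2^(-9)
= 0.5 + 0.5 + 0.015625 + 0.00390625 + 0.00390625 + 0.001953125 + 0.001953125 + 0.001953125
= 1.0293
Since 1.0293 > 1, prefix-free code does not exist


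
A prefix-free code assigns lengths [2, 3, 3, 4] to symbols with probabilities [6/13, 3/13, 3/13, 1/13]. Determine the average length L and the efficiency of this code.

Average length L = Σ p_i × l_i = 2.6154 bits
Entropy H = 1.7759 bits
Efficiency η = H/L × 100% = 67.90%


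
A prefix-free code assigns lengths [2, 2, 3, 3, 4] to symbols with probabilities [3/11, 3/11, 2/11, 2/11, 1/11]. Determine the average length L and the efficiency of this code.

Average length L = Σ p_i × l_i = 2.5455 bits
Entropy H = 2.2313 bits
Efficiency η = H/L × 100% = 87.66%


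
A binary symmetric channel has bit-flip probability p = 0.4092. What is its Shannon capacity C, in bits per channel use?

For BSC with error probability p:
C = 1 - H(p) where H(p) is binary entropy
H(0.4092) = -0.4092 × log₂(0.4092) - 0.5908 × log₂(0.5908)
H(p) = 0.9761
C = 1 - 0.9761 = 0.0239 bits/use


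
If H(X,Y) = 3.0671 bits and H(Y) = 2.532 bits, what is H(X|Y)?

Chain rule: H(X,Y) = H(X|Y) + H(Y)
H(X|Y) = H(X,Y) - H(Y) = 3.0671 - 2.532 = 0.5351 bits


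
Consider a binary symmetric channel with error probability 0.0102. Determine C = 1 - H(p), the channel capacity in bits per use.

For BSC with error probability p:
C = 1 - H(p) where H(p) is binary entropy
H(0.0102) = -0.0102 × log₂(0.0102) - 0.9898 × log₂(0.9898)
H(p) = 0.0821
C = 1 - 0.0821 = 0.9179 bits/use


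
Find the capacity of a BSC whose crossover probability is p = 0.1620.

For BSC with error probability p:
C = 1 - H(p) where H(p) is binary entropy
H(0.1620) = -0.1620 × log₂(0.1620) - 0.8380 × log₂(0.8380)
H(p) = 0.6391
C = 1 - 0.6391 = 0.3609 bits/use


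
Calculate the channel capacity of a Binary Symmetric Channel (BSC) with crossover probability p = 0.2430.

For BSC with error probability p:
C = 1 - H(p) where H(p) is binary entropy
H(0.2430) = -0.2430 × log₂(0.2430) - 0.7570 × log₂(0.7570)
H(p) = 0.8000
C = 1 - 0.8000 = 0.2000 bits/use


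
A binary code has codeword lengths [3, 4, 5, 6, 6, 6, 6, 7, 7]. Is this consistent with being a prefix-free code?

Kraft inequality: Σ 2^(-l_i) ≤ 1 for prefix-free code
Calculating: 2^(-3) + 2^(-4) + 2^(-5) + 2^(-6) + 2^(-6) + 2^(-6) + 2^(-6) + 2^(-7) + 2^(-7)
= 0.125 + 0.0625 + 0.03125 + 0.015625 + 0.015625 + 0.015625 + 0.015625 + 0.0078125 + 0.0078125
= 0.2969
Since 0.2969 ≤ 1, prefix-free code exists
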